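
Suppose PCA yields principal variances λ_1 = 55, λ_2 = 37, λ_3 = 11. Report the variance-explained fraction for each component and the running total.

Step 1 — total variance = trace(Sigma) = Σ λ_i = 55 + 37 + 11 = 103.

Step 2 — fraction explained by component i = λ_i / Σ λ:
  PC1: 55/103 = 0.534
  PC2: 37/103 = 0.3592
  PC3: 11/103 = 0.1068

Step 3 — cumulative fraction after k components = (λ_1 + ... + λ_k) / Σ λ:
  k = 1: 55/103 = 0.534
  k = 2: (55 + 37)/103 = 92/103 = 0.8932
  k = 3: (55 + 37 + 11)/103 = 103/103 = 1

Summary (fraction, with percent):

explained: PC1 0.534 (53.4%), PC2 0.3592 (35.92%), PC3 0.1068 (10.68%);  cumulative: 0.534, 0.8932, 1


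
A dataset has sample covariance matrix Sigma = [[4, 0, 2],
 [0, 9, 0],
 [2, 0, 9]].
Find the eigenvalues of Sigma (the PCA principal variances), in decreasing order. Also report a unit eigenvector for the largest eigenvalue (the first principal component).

Step 1 — characteristic polynomial p(λ) = det(λI - Sigma) = λ³ - tr·λ² + c_1·λ - det, where tr = trace, c_1 = sum of the principal 2×2 minors, det = det(Sigma):
  tr = 4 + 9 + 9 = 22,
  c_1 = (4·9 - (0)²) + (4·9 - (2)²) + (9·9 - (0)²) = 36 + 32 + 81 = 149,
  det = 4·(9·9 - (0)²) - (0)·((0)·9 - (0)·(2)) + (2)·((0)·(0) - 9·(2)) = 4·(81) - (0)·(0) + (2)·(-18) = 288.
  So p(λ) = λ³ - 22λ² + 149λ - 288.
Step 2 — look for an integer root (rational root theorem: any rational root is an integer divisor of 288). Testing λ = 9:
  p(9) = 729 - 1782 + 1341 - 288 = 0  ✓
  Dividing out (λ - 9): p(λ) = (λ - 9)(λ² - 13λ + 32).
Step 3 — remaining eigenvalues from the quadratic λ² - 13λ + 32 = 0:
  Δ = 13² - 4·32 = 169 - 128 = 41,  λ = (13 ± √41)/2 = (13 ± 6.4031)/2 ≈ 9.7016 or 3.2984.
  Sorted: λ_1 = 9.7016,  λ_2 = 9,  λ_3 = 3.2984  (check: sum = 22 = tr ✓).

Step 4 — unit eigenvector for λ_1 ≈ 9.7016: v spans the null space of (Sigma - λ_1 I), whose rows are
  r_1 = (-5.7016, 0, 2),  r_2 = (0, -0.7016, 0),  r_3 = (2, 0, -0.7016).
  v is orthogonal to every row, so take v ∝ r_1 × r_2 = ((0)·(0) - (2)·(-0.7016), (2)·(0) - (-5.7016)·(0), (-5.7016)·(-0.7016) - (0)·(0)) ≈ (1.4031, 0, 4).
  Let u = (1.4031, 0, 4).
  ||u|| = √((1.4031)² + (0)² + (4)²) = √(17.9688) ≈ 4.239,  v_1 = u/||u|| ≈ (0.331, 0, 0.9436) (||v_1|| = 1).

λ_1 = 9.7016,  λ_2 = 9,  λ_3 = 3.2984;  v_1 ≈ (0.331, 0, 0.9436)


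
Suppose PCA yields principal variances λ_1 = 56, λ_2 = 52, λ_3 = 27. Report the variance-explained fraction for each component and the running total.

Step 1 — total variance = trace(Sigma) = Σ λ_i = 56 + 52 + 27 = 135.

Step 2 — fraction explained by component i = λ_i / Σ λ:
  PC1: 56/135 = 0.4148
  PC2: 52/135 = 0.3852
  PC3: 27/135 = 0.2

Step 3 — cumulative fraction after k components = (λ_1 + ... + λ_k) / Σ λ:
  k = 1: 56/135 = 0.4148
  k = 2: (56 + 52)/135 = 108/135 = 0.8
  k = 3: (56 + 52 + 27)/135 = 135/135 = 1

Summary (fraction, with percent):

explained: PC1 0.4148 (41.48%), PC2 0.3852 (38.52%), PC3 0.2 (20%);  cumulative: 0.4148, 0.8, 1


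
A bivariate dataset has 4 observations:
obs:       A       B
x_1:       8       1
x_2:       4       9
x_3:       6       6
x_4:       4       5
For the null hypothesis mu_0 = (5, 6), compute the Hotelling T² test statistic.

Step 1 — sample mean vector:
  mean(A) = (8 + 4 + 6 + 4) / 4 = 22/4 = 5.5
  mean(B) = (1 + 9 + 6 + 5) / 4 = 21/4 = 5.25
  x̄ = (5.5, 5.25),  deviation x̄ - mu_0 = (5.5, 5.25) - (5, 6) = (0.5, -0.75).

Step 2 — sample covariance matrix, S[i,j] = (1/(n-1)) · Σ_k (x_{k,i} - mean_i) · (x_{k,j} - mean_j), divisor n-1 = 3:
  S[A,A] = ((2.5)·(2.5) + (-1.5)·(-1.5) + (0.5)·(0.5) + (-1.5)·(-1.5)) / 3 = 11/3 = 3.6667
  S[A,B] = ((2.5)·(-4.25) + (-1.5)·(3.75) + (0.5)·(0.75) + (-1.5)·(-0.25)) / 3 = -15.5/3 = -5.1667
  S[B,B] = ((-4.25)·(-4.25) + (3.75)·(3.75) + (0.75)·(0.75) + (-0.25)·(-0.25)) / 3 = 32.75/3 = 10.9167
  S = [[3.6667, -5.1667],
 [-5.1667, 10.9167]].

Step 3 — invert S. det(S) = 3.6667·10.9167 - (-5.1667)² = 13.3333.
  S^{-1} = (1/det) · [[d, -b], [-b, a]] = [[0.8188, 0.3875],
 [0.3875, 0.275]].

Step 4 — quadratic form (x̄ - mu_0)^T · S^{-1} · (x̄ - mu_0):
  S^{-1} · (x̄ - mu_0) = (0.1188, -0.0125),
  (x̄ - mu_0)^T · [...] = (0.5)·(0.1188) + (-0.75)·(-0.0125) = 0.0688.

Step 5 — scale by n: T² = 4 · 0.0688 = 0.275.

T² ≈ 0.275


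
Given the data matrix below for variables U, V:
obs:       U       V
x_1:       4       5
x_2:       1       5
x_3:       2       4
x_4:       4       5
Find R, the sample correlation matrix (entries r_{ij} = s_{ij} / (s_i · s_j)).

Step 1 — column means:
  mean(U) = (4 + 1 + 2 + 4) / 4 = 11/4 = 2.75
  mean(V) = (5 + 5 + 4 + 5) / 4 = 19/4 = 4.75

Step 2 — sample variances and covariances s[i,j] = (1/(n-1)) · Σ_k (x_{k,i} - mean_i) · (x_{k,j} - mean_j), with n-1 = 3:
  s[U,U] = ((1.25)·(1.25) + (-1.75)·(-1.75) + (-0.75)·(-0.75) + (1.25)·(1.25)) / 3 = 6.75/3 = 2.25
  s[U,V] = ((1.25)·(0.25) + (-1.75)·(0.25) + (-0.75)·(-0.75) + (1.25)·(0.25)) / 3 = 0.75/3 = 0.25
  s[V,V] = ((0.25)·(0.25) + (0.25)·(0.25) + (-0.75)·(-0.75) + (0.25)·(0.25)) / 3 = 0.75/3 = 0.25
  Sample standard deviations s_i = √(s[i,i]):
  s(U) = √(2.25) = 1.5
  s(V) = √(0.25) = 0.5

Step 3 — r_{ij} = s_{ij} / (s_i · s_j):
  r[U,U] = 1 (diagonal).
  r[U,V] = 0.25 / (1.5 · 0.5) = 0.25 / 0.75 = 0.3333
  r[V,V] = 1 (diagonal).

R is symmetric with unit diagonal. Assembling:

R = [[1, 0.3333],
 [0.3333, 1]]


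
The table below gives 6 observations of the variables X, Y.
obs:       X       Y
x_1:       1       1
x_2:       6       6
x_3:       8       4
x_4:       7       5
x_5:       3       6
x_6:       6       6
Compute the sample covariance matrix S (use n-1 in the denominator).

Step 1 — column means:
  mean(X) = (1 + 6 + 8 + 7 + 3 + 6) / 6 = 31/6 = 5.1667
  mean(Y) = (1 + 6 + 4 + 5 + 6 + 6) / 6 = 28/6 = 4.6667

Step 2 — sample covariance S[i,j] = (1/(n-1)) · Σ_k (x_{k,i} - mean_i) · (x_{k,j} - mean_j), with n-1 = 5.
  S[X,X] = ((-4.1667)·(-4.1667) + (0.8333)·(0.8333) + (2.8333)·(2.8333) + (1.8333)·(1.8333) + (-2.1667)·(-2.1667) + (0.8333)·(0.8333)) / 5 = 34.8333/5 = 6.9667
  S[X,Y] = ((-4.1667)·(-3.6667) + (0.8333)·(1.3333) + (2.8333)·(-0.6667) + (1.8333)·(0.3333) + (-2.1667)·(1.3333) + (0.8333)·(1.3333)) / 5 = 13.3333/5 = 2.6667
  S[Y,Y] = ((-3.6667)·(-3.6667) + (1.3333)·(1.3333) + (-0.6667)·(-0.6667) + (0.3333)·(0.3333) + (1.3333)·(1.3333) + (1.3333)·(1.3333)) / 5 = 19.3333/5 = 3.8667

S is symmetric (S[j,i] = S[i,j]). Assembling:

S = [[6.9667, 2.6667],
 [2.6667, 3.8667]]


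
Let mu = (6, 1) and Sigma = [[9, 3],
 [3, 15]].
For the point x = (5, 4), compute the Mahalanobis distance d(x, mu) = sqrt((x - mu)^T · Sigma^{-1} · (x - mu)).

Step 1 — centre the observation: (x - mu) = (-1, 3).

Step 2 — invert Sigma. det(Sigma) = 9·15 - (3)² = 126.
  Sigma^{-1} = (1/det) · [[d, -b], [-b, a]] = [[0.119, -0.0238],
 [-0.0238, 0.0714]].

Step 3 — form the quadratic (x - mu)^T · Sigma^{-1} · (x - mu):
  Sigma^{-1} · (x - mu) = (-0.1905, 0.2381).
  (x - mu)^T · [Sigma^{-1} · (x - mu)] = (-1)·(-0.1905) + (3)·(0.2381) = 0.9048.

Step 4 — take square root: d = √(0.9048) ≈ 0.9512.

d(x, mu) = √(0.9048) ≈ 0.9512


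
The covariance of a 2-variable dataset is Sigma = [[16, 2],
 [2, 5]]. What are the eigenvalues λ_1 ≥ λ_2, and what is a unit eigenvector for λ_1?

Step 1 — characteristic polynomial of 2×2 Sigma:
  det(Sigma - λI) = λ² - trace · λ + det = 0.
  trace = 16 + 5 = 21, det = 16·5 - (2)² = 76.
Step 2 — discriminant:
  Δ = trace² - 4·det = 441 - 304 = 137.
Step 3 — eigenvalues:
  λ = (trace ± √Δ)/2 = (21 ± 11.7047)/2,
  λ_1 = 16.3523,  λ_2 = 4.6477.

Step 4 — unit eigenvector for λ_1: solve (Sigma - λ_1 I)v = 0. First row:
  (16 - 16.3523)·v_x + (2)·v_y = 0, i.e. (-0.3523)·v_x + (2)·v_y = 0,
  so v ∝ (b, λ_1 - a) = (2, 0.3523) = u.
  ||u|| = √((2)² + (0.3523)²) = √(4.1242) ≈ 2.0308,
  v_1 = u/||u|| ≈ (0.9848, 0.1735) (||v_1|| = 1).

λ_1 = 16.3523,  λ_2 = 4.6477;  v_1 ≈ (0.9848, 0.1735)


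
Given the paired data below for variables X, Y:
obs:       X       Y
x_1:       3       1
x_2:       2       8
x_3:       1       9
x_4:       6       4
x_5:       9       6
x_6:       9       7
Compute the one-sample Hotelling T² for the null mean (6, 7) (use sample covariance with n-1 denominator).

Step 1 — sample mean vector:
  mean(X) = (3 + 2 + 1 + 6 + 9 + 9) / 6 = 30/6 = 5
  mean(Y) = (1 + 8 + 9 + 4 + 6 + 7) / 6 = 35/6 = 5.8333
  x̄ = (5, 5.8333),  deviation x̄ - mu_0 = (5, 5.8333) - (6, 7) = (-1, -1.1667).

Step 2 — sample covariance matrix, S[i,j] = (1/(n-1)) · Σ_k (x_{k,i} - mean_i) · (x_{k,j} - mean_j), divisor n-1 = 5:
  S[X,X] = ((-2)·(-2) + (-3)·(-3) + (-4)·(-4) + (1)·(1) + (4)·(4) + (4)·(4)) / 5 = 62/5 = 12.4
  S[X,Y] = ((-2)·(-4.8333) + (-3)·(2.1667) + (-4)·(3.1667) + (1)·(-1.8333) + (4)·(0.1667) + (4)·(1.1667)) / 5 = -6/5 = -1.2
  S[Y,Y] = ((-4.8333)·(-4.8333) + (2.1667)·(2.1667) + (3.1667)·(3.1667) + (-1.8333)·(-1.8333) + (0.1667)·(0.1667) + (1.1667)·(1.1667)) / 5 = 42.8333/5 = 8.5667
  S = [[12.4, -1.2],
 [-1.2, 8.5667]].

Step 3 — invert S. det(S) = 12.4·8.5667 - (-1.2)² = 104.7867.
  S^{-1} = (1/det) · [[d, -b], [-b, a]] = [[0.0818, 0.0115],
 [0.0115, 0.1183]].

Step 4 — quadratic form (x̄ - mu_0)^T · S^{-1} · (x̄ - mu_0):
  S^{-1} · (x̄ - mu_0) = (-0.0951, -0.1495),
  (x̄ - mu_0)^T · [...] = (-1)·(-0.0951) + (-1.1667)·(-0.1495) = 0.2695.

Step 5 — scale by n: T² = 6 · 0.2695 = 1.6173.

T² ≈ 1.6173


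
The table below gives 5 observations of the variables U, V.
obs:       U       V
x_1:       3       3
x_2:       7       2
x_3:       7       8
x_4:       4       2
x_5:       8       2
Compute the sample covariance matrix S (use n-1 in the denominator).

Step 1 — column means:
  mean(U) = (3 + 7 + 7 + 4 + 8) / 5 = 29/5 = 5.8
  mean(V) = (3 + 2 + 8 + 2 + 2) / 5 = 17/5 = 3.4

Step 2 — sample covariance S[i,j] = (1/(n-1)) · Σ_k (x_{k,i} - mean_i) · (x_{k,j} - mean_j), with n-1 = 4.
  S[U,U] = ((-2.8)·(-2.8) + (1.2)·(1.2) + (1.2)·(1.2) + (-1.8)·(-1.8) + (2.2)·(2.2)) / 4 = 18.8/4 = 4.7
  S[U,V] = ((-2.8)·(-0.4) + (1.2)·(-1.4) + (1.2)·(4.6) + (-1.8)·(-1.4) + (2.2)·(-1.4)) / 4 = 4.4/4 = 1.1
  S[V,V] = ((-0.4)·(-0.4) + (-1.4)·(-1.4) + (4.6)·(4.6) + (-1.4)·(-1.4) + (-1.4)·(-1.4)) / 4 = 27.2/4 = 6.8

S is symmetric (S[j,i] = S[i,j]). Assembling:

S = [[4.7, 1.1],
 [1.1, 6.8]]


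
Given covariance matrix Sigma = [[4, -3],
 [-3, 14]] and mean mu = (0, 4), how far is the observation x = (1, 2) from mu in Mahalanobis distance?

Step 1 — centre the observation: (x - mu) = (1, -2).

Step 2 — invert Sigma. det(Sigma) = 4·14 - (-3)² = 47.
  Sigma^{-1} = (1/det) · [[d, -b], [-b, a]] = [[0.2979, 0.0638],
 [0.0638, 0.0851]].

Step 3 — form the quadratic (x - mu)^T · Sigma^{-1} · (x - mu):
  Sigma^{-1} · (x - mu) = (0.1702, -0.1064).
  (x - mu)^T · [Sigma^{-1} · (x - mu)] = (1)·(0.1702) + (-2)·(-0.1064) = 0.383.

Step 4 — take square root: d = √(0.383) ≈ 0.6189.

d(x, mu) = √(0.383) ≈ 0.6189


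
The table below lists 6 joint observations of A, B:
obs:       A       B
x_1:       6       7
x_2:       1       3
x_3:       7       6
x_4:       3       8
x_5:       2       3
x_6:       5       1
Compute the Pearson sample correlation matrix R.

Step 1 — column means:
  mean(A) = (6 + 1 + 7 + 3 + 2 + 5) / 6 = 24/6 = 4
  mean(B) = (7 + 3 + 6 + 8 + 3 + 1) / 6 = 28/6 = 4.6667

Step 2 — sample variances and covariances s[i,j] = (1/(n-1)) · Σ_k (x_{k,i} - mean_i) · (x_{k,j} - mean_j), with n-1 = 5:
  s[A,A] = ((2)·(2) + (-3)·(-3) + (3)·(3) + (-1)·(-1) + (-2)·(-2) + (1)·(1)) / 5 = 28/5 = 5.6
  s[A,B] = ((2)·(2.3333) + (-3)·(-1.6667) + (3)·(1.3333) + (-1)·(3.3333) + (-2)·(-1.6667) + (1)·(-3.6667)) / 5 = 10/5 = 2
  s[B,B] = ((2.3333)·(2.3333) + (-1.6667)·(-1.6667) + (1.3333)·(1.3333) + (3.3333)·(3.3333) + (-1.6667)·(-1.6667) + (-3.6667)·(-3.6667)) / 5 = 37.3333/5 = 7.4667
  Sample standard deviations s_i = √(s[i,i]):
  s(A) = √(5.6) = 2.3664
  s(B) = √(7.4667) = 2.7325

Step 3 — r_{ij} = s_{ij} / (s_i · s_j):
  r[A,A] = 1 (diagonal).
  r[A,B] = 2 / (2.3664 · 2.7325) = 2 / 6.4663 = 0.3093
  r[B,B] = 1 (diagonal).

R is symmetric with unit diagonal. Assembling:

R = [[1, 0.3093],
 [0.3093, 1]]


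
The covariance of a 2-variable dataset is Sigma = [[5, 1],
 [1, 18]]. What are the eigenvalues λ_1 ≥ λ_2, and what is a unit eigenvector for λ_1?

Step 1 — characteristic polynomial of 2×2 Sigma:
  det(Sigma - λI) = λ² - trace · λ + det = 0.
  trace = 5 + 18 = 23, det = 5·18 - (1)² = 89.
Step 2 — discriminant:
  Δ = trace² - 4·det = 529 - 356 = 173.
Step 3 — eigenvalues:
  λ = (trace ± √Δ)/2 = (23 ± 13.1529)/2,
  λ_1 = 18.0765,  λ_2 = 4.9235.

Step 4 — unit eigenvector for λ_1: solve (Sigma - λ_1 I)v = 0. First row:
  (5 - 18.0765)·v_x + (1)·v_y = 0, i.e. (-13.0765)·v_x + (1)·v_y = 0,
  so v ∝ (b, λ_1 - a) = (1, 13.0765) = u.
  ||u|| = √((1)² + (13.0765)²) = √(171.9942) ≈ 13.1147,
  v_1 = u/||u|| ≈ (0.0763, 0.9971) (||v_1|| = 1).

λ_1 = 18.0765,  λ_2 = 4.9235;  v_1 ≈ (0.0763, 0.9971)


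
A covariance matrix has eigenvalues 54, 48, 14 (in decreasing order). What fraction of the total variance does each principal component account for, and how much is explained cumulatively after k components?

Step 1 — total variance = trace(Sigma) = Σ λ_i = 54 + 48 + 14 = 116.

Step 2 — fraction explained by component i = λ_i / Σ λ:
  PC1: 54/116 = 0.4655
  PC2: 48/116 = 0.4138
  PC3: 14/116 = 0.1207

Step 3 — cumulative fraction after k components = (λ_1 + ... + λ_k) / Σ λ:
  k = 1: 54/116 = 0.4655
  k = 2: (54 + 48)/116 = 102/116 = 0.8793
  k = 3: (54 + 48 + 14)/116 = 116/116 = 1

Summary (fraction, with percent):

explained: PC1 0.4655 (46.55%), PC2 0.4138 (41.38%), PC3 0.1207 (12.07%);  cumulative: 0.4655, 0.8793, 1


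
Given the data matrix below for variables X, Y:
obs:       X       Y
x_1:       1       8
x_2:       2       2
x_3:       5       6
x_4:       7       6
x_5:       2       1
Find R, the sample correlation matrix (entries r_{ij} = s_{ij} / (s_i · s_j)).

Step 1 — column means:
  mean(X) = (1 + 2 + 5 + 7 + 2) / 5 = 17/5 = 3.4
  mean(Y) = (8 + 2 + 6 + 6 + 1) / 5 = 23/5 = 4.6

Step 2 — sample variances and covariances s[i,j] = (1/(n-1)) · Σ_k (x_{k,i} - mean_i) · (x_{k,j} - mean_j), with n-1 = 4:
  s[X,X] = ((-2.4)·(-2.4) + (-1.4)·(-1.4) + (1.6)·(1.6) + (3.6)·(3.6) + (-1.4)·(-1.4)) / 4 = 25.2/4 = 6.3
  s[X,Y] = ((-2.4)·(3.4) + (-1.4)·(-2.6) + (1.6)·(1.4) + (3.6)·(1.4) + (-1.4)·(-3.6)) / 4 = 7.8/4 = 1.95
  s[Y,Y] = ((3.4)·(3.4) + (-2.6)·(-2.6) + (1.4)·(1.4) + (1.4)·(1.4) + (-3.6)·(-3.6)) / 4 = 35.2/4 = 8.8
  Sample standard deviations s_i = √(s[i,i]):
  s(X) = √(6.3) = 2.51
  s(Y) = √(8.8) = 2.9665

Step 3 — r_{ij} = s_{ij} / (s_i · s_j):
  r[X,X] = 1 (diagonal).
  r[X,Y] = 1.95 / (2.51 · 2.9665) = 1.95 / 7.4458 = 0.2619
  r[Y,Y] = 1 (diagonal).

R is symmetric with unit diagonal. Assembling:

R = [[1, 0.2619],
 [0.2619, 1]]


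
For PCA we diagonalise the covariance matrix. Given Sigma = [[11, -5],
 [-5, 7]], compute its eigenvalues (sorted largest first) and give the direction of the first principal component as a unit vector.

Step 1 — characteristic polynomial of 2×2 Sigma:
  det(Sigma - λI) = λ² - trace · λ + det = 0.
  trace = 11 + 7 = 18, det = 11·7 - (-5)² = 52.
Step 2 — discriminant:
  Δ = trace² - 4·det = 324 - 208 = 116.
Step 3 — eigenvalues:
  λ = (trace ± √Δ)/2 = (18 ± 10.7703)/2,
  λ_1 = 14.3852,  λ_2 = 3.6148.

Step 4 — unit eigenvector for λ_1: solve (Sigma - λ_1 I)v = 0. First row:
  (11 - 14.3852)·v_x + (-5)·v_y = 0, i.e. (-3.3852)·v_x + (-5)·v_y = 0,
  so v ∝ (b, λ_1 - a) = (-5, 3.3852); multiply by -1 so the first entry is positive: u = (5, -3.3852).
  ||u|| = √((5)² + (-3.3852)²) = √(36.4593) ≈ 6.0382,
  v_1 = u/||u|| ≈ (0.8281, -0.5606) (||v_1|| = 1).

λ_1 = 14.3852,  λ_2 = 3.6148;  v_1 ≈ (0.8281, -0.5606)


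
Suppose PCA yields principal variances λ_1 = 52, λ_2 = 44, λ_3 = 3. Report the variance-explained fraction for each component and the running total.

Step 1 — total variance = trace(Sigma) = Σ λ_i = 52 + 44 + 3 = 99.

Step 2 — fraction explained by component i = λ_i / Σ λ:
  PC1: 52/99 = 0.5253
  PC2: 44/99 = 0.4444
  PC3: 3/99 = 0.0303

Step 3 — cumulative fraction after k components = (λ_1 + ... + λ_k) / Σ λ:
  k = 1: 52/99 = 0.5253
  k = 2: (52 + 44)/99 = 96/99 = 0.9697
  k = 3: (52 + 44 + 3)/99 = 99/99 = 1

Summary (fraction, with percent):

explained: PC1 0.5253 (52.53%), PC2 0.4444 (44.44%), PC3 0.0303 (3.03%);  cumulative: 0.5253, 0.9697, 1


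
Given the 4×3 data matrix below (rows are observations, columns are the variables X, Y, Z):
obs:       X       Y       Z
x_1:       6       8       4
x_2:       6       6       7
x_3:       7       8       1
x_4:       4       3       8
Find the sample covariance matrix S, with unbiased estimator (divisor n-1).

Step 1 — column means:
  mean(X) = (6 + 6 + 7 + 4) / 4 = 23/4 = 5.75
  mean(Y) = (8 + 6 + 8 + 3) / 4 = 25/4 = 6.25
  mean(Z) = (4 + 7 + 1 + 8) / 4 = 20/4 = 5

Step 2 — sample covariance S[i,j] = (1/(n-1)) · Σ_k (x_{k,i} - mean_i) · (x_{k,j} - mean_j), with n-1 = 3.
  S[X,X] = ((0.25)·(0.25) + (0.25)·(0.25) + (1.25)·(1.25) + (-1.75)·(-1.75)) / 3 = 4.75/3 = 1.5833
  S[X,Y] = ((0.25)·(1.75) + (0.25)·(-0.25) + (1.25)·(1.75) + (-1.75)·(-3.25)) / 3 = 8.25/3 = 2.75
  S[X,Z] = ((0.25)·(-1) + (0.25)·(2) + (1.25)·(-4) + (-1.75)·(3)) / 3 = -10/3 = -3.3333
  S[Y,Y] = ((1.75)·(1.75) + (-0.25)·(-0.25) + (1.75)·(1.75) + (-3.25)·(-3.25)) / 3 = 16.75/3 = 5.5833
  S[Y,Z] = ((1.75)·(-1) + (-0.25)·(2) + (1.75)·(-4) + (-3.25)·(3)) / 3 = -19/3 = -6.3333
  S[Z,Z] = ((-1)·(-1) + (2)·(2) + (-4)·(-4) + (3)·(3)) / 3 = 30/3 = 10

S is symmetric (S[j,i] = S[i,j]). Assembling:

S = [[1.5833, 2.75, -3.3333],
 [2.75, 5.5833, -6.3333],
 [-3.3333, -6.3333, 10]]


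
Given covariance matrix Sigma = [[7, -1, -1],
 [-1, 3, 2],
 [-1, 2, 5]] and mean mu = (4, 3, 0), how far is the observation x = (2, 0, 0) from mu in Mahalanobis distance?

Step 1 — centre the observation: (x - mu) = (-2, -3, 0).

Step 2 — invert Sigma (cofactor / det for 3×3, or solve directly):
  Sigma^{-1} = [[0.1507, 0.0411, 0.0137],
 [0.0411, 0.4658, -0.1781],
 [0.0137, -0.1781, 0.274]].

Step 3 — form the quadratic (x - mu)^T · Sigma^{-1} · (x - mu):
  Sigma^{-1} · (x - mu) = (-0.4247, -1.4795, 0.5068).
  (x - mu)^T · [Sigma^{-1} · (x - mu)] = (-2)·(-0.4247) + (-3)·(-1.4795) + (0)·(0.5068) = 5.2877.

Step 4 — take square root: d = √(5.2877) ≈ 2.2995.

d(x, mu) = √(5.2877) ≈ 2.2995


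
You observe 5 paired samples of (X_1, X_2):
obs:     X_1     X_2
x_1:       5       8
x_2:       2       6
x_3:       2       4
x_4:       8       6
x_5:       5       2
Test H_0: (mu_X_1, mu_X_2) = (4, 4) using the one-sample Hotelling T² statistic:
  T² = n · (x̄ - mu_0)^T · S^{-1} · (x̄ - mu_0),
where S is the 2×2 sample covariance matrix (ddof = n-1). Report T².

Step 1 — sample mean vector:
  mean(X_1) = (5 + 2 + 2 + 8 + 5) / 5 = 22/5 = 4.4
  mean(X_2) = (8 + 6 + 4 + 6 + 2) / 5 = 26/5 = 5.2
  x̄ = (4.4, 5.2),  deviation x̄ - mu_0 = (4.4, 5.2) - (4, 4) = (0.4, 1.2).

Step 2 — sample covariance matrix, S[i,j] = (1/(n-1)) · Σ_k (x_{k,i} - mean_i) · (x_{k,j} - mean_j), divisor n-1 = 4:
  S[X_1,X_1] = ((0.6)·(0.6) + (-2.4)·(-2.4) + (-2.4)·(-2.4) + (3.6)·(3.6) + (0.6)·(0.6)) / 4 = 25.2/4 = 6.3
  S[X_1,X_2] = ((0.6)·(2.8) + (-2.4)·(0.8) + (-2.4)·(-1.2) + (3.6)·(0.8) + (0.6)·(-3.2)) / 4 = 3.6/4 = 0.9
  S[X_2,X_2] = ((2.8)·(2.8) + (0.8)·(0.8) + (-1.2)·(-1.2) + (0.8)·(0.8) + (-3.2)·(-3.2)) / 4 = 20.8/4 = 5.2
  S = [[6.3, 0.9],
 [0.9, 5.2]].

Step 3 — invert S. det(S) = 6.3·5.2 - (0.9)² = 31.95.
  S^{-1} = (1/det) · [[d, -b], [-b, a]] = [[0.1628, -0.0282],
 [-0.0282, 0.1972]].

Step 4 — quadratic form (x̄ - mu_0)^T · S^{-1} · (x̄ - mu_0):
  S^{-1} · (x̄ - mu_0) = (0.0313, 0.2254),
  (x̄ - mu_0)^T · [...] = (0.4)·(0.0313) + (1.2)·(0.2254) = 0.2829.

Step 5 — scale by n: T² = 5 · 0.2829 = 1.4147.

T² ≈ 1.4147


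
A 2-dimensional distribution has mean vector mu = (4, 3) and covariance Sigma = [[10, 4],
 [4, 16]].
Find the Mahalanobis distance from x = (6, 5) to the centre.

Step 1 — centre the observation: (x - mu) = (2, 2).

Step 2 — invert Sigma. det(Sigma) = 10·16 - (4)² = 144.
  Sigma^{-1} = (1/det) · [[d, -b], [-b, a]] = [[0.1111, -0.0278],
 [-0.0278, 0.0694]].

Step 3 — form the quadratic (x - mu)^T · Sigma^{-1} · (x - mu):
  Sigma^{-1} · (x - mu) = (0.1667, 0.0833).
  (x - mu)^T · [Sigma^{-1} · (x - mu)] = (2)·(0.1667) + (2)·(0.0833) = 0.5.

Step 4 — take square root: d = √(0.5) ≈ 0.7071.

d(x, mu) = √(0.5) ≈ 0.7071


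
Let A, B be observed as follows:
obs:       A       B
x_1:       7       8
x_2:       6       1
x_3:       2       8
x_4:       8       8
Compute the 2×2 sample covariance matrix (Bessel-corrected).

Step 1 — column means:
  mean(A) = (7 + 6 + 2 + 8) / 4 = 23/4 = 5.75
  mean(B) = (8 + 1 + 8 + 8) / 4 = 25/4 = 6.25

Step 2 — sample covariance S[i,j] = (1/(n-1)) · Σ_k (x_{k,i} - mean_i) · (x_{k,j} - mean_j), with n-1 = 3.
  S[A,A] = ((1.25)·(1.25) + (0.25)·(0.25) + (-3.75)·(-3.75) + (2.25)·(2.25)) / 3 = 20.75/3 = 6.9167
  S[A,B] = ((1.25)·(1.75) + (0.25)·(-5.25) + (-3.75)·(1.75) + (2.25)·(1.75)) / 3 = -1.75/3 = -0.5833
  S[B,B] = ((1.75)·(1.75) + (-5.25)·(-5.25) + (1.75)·(1.75) + (1.75)·(1.75)) / 3 = 36.75/3 = 12.25

S is symmetric (S[j,i] = S[i,j]). Assembling:

S = [[6.9167, -0.5833],
 [-0.5833, 12.25]]


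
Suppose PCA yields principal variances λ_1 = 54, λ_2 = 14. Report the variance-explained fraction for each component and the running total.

Step 1 — total variance = trace(Sigma) = Σ λ_i = 54 + 14 = 68.

Step 2 — fraction explained by component i = λ_i / Σ λ:
  PC1: 54/68 = 0.7941
  PC2: 14/68 = 0.2059

Step 3 — cumulative fraction after k components = (λ_1 + ... + λ_k) / Σ λ:
  k = 1: 54/68 = 0.7941
  k = 2: (54 + 14)/68 = 68/68 = 1

Summary (fraction, with percent):

explained: PC1 0.7941 (79.41%), PC2 0.2059 (20.59%);  cumulative: 0.7941, 1


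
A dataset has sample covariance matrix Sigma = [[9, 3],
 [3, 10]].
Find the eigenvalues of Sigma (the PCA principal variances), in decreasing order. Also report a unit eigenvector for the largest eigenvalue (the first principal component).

Step 1 — characteristic polynomial of 2×2 Sigma:
  det(Sigma - λI) = λ² - trace · λ + det = 0.
  trace = 9 + 10 = 19, det = 9·10 - (3)² = 81.
Step 2 — discriminant:
  Δ = trace² - 4·det = 361 - 324 = 37.
Step 3 — eigenvalues:
  λ = (trace ± √Δ)/2 = (19 ± 6.0828)/2,
  λ_1 = 12.5414,  λ_2 = 6.4586.

Step 4 — unit eigenvector for λ_1: solve (Sigma - λ_1 I)v = 0. First row:
  (9 - 12.5414)·v_x + (3)·v_y = 0, i.e. (-3.5414)·v_x + (3)·v_y = 0,
  so v ∝ (b, λ_1 - a) = (3, 3.5414) = u.
  ||u|| = √((3)² + (3.5414)²) = √(21.5414) ≈ 4.6413,
  v_1 = u/||u|| ≈ (0.6464, 0.763) (||v_1|| = 1).

λ_1 = 12.5414,  λ_2 = 6.4586;  v_1 ≈ (0.6464, 0.763)


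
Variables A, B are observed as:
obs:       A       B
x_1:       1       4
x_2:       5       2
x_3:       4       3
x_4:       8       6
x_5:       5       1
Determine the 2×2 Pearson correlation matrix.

Step 1 — column means:
  mean(A) = (1 + 5 + 4 + 8 + 5) / 5 = 23/5 = 4.6
  mean(B) = (4 + 2 + 3 + 6 + 1) / 5 = 16/5 = 3.2

Step 2 — sample variances and covariances s[i,j] = (1/(n-1)) · Σ_k (x_{k,i} - mean_i) · (x_{k,j} - mean_j), with n-1 = 4:
  s[A,A] = ((-3.6)·(-3.6) + (0.4)·(0.4) + (-0.6)·(-0.6) + (3.4)·(3.4) + (0.4)·(0.4)) / 4 = 25.2/4 = 6.3
  s[A,B] = ((-3.6)·(0.8) + (0.4)·(-1.2) + (-0.6)·(-0.2) + (3.4)·(2.8) + (0.4)·(-2.2)) / 4 = 5.4/4 = 1.35
  s[B,B] = ((0.8)·(0.8) + (-1.2)·(-1.2) + (-0.2)·(-0.2) + (2.8)·(2.8) + (-2.2)·(-2.2)) / 4 = 14.8/4 = 3.7
  Sample standard deviations s_i = √(s[i,i]):
  s(A) = √(6.3) = 2.51
  s(B) = √(3.7) = 1.9235

Step 3 — r_{ij} = s_{ij} / (s_i · s_j):
  r[A,A] = 1 (diagonal).
  r[A,B] = 1.35 / (2.51 · 1.9235) = 1.35 / 4.828 = 0.2796
  r[B,B] = 1 (diagonal).

R is symmetric with unit diagonal. Assembling:

R = [[1, 0.2796],
 [0.2796, 1]]


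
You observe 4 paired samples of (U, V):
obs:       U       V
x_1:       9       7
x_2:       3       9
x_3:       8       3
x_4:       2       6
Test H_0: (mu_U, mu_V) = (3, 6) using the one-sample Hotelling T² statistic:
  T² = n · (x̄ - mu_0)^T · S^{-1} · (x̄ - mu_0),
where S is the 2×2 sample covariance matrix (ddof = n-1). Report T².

Step 1 — sample mean vector:
  mean(U) = (9 + 3 + 8 + 2) / 4 = 22/4 = 5.5
  mean(V) = (7 + 9 + 3 + 6) / 4 = 25/4 = 6.25
  x̄ = (5.5, 6.25),  deviation x̄ - mu_0 = (5.5, 6.25) - (3, 6) = (2.5, 0.25).

Step 2 — sample covariance matrix, S[i,j] = (1/(n-1)) · Σ_k (x_{k,i} - mean_i) · (x_{k,j} - mean_j), divisor n-1 = 3:
  S[U,U] = ((3.5)·(3.5) + (-2.5)·(-2.5) + (2.5)·(2.5) + (-3.5)·(-3.5)) / 3 = 37/3 = 12.3333
  S[U,V] = ((3.5)·(0.75) + (-2.5)·(2.75) + (2.5)·(-3.25) + (-3.5)·(-0.25)) / 3 = -11.5/3 = -3.8333
  S[V,V] = ((0.75)·(0.75) + (2.75)·(2.75) + (-3.25)·(-3.25) + (-0.25)·(-0.25)) / 3 = 18.75/3 = 6.25
  S = [[12.3333, -3.8333],
 [-3.8333, 6.25]].

Step 3 — invert S. det(S) = 12.3333·6.25 - (-3.8333)² = 62.3889.
  S^{-1} = (1/det) · [[d, -b], [-b, a]] = [[0.1002, 0.0614],
 [0.0614, 0.1977]].

Step 4 — quadratic form (x̄ - mu_0)^T · S^{-1} · (x̄ - mu_0):
  S^{-1} · (x̄ - mu_0) = (0.2658, 0.203),
  (x̄ - mu_0)^T · [...] = (2.5)·(0.2658) + (0.25)·(0.203) = 0.7153.

Step 5 — scale by n: T² = 4 · 0.7153 = 2.8611.

T² ≈ 2.8611


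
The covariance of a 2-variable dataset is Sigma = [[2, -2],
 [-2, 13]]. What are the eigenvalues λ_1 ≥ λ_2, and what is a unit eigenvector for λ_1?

Step 1 — characteristic polynomial of 2×2 Sigma:
  det(Sigma - λI) = λ² - trace · λ + det = 0.
  trace = 2 + 13 = 15, det = 2·13 - (-2)² = 22.
Step 2 — discriminant:
  Δ = trace² - 4·det = 225 - 88 = 137.
Step 3 — eigenvalues:
  λ = (trace ± √Δ)/2 = (15 ± 11.7047)/2,
  λ_1 = 13.3523,  λ_2 = 1.6477.

Step 4 — unit eigenvector for λ_1: solve (Sigma - λ_1 I)v = 0. First row:
  (2 - 13.3523)·v_x + (-2)·v_y = 0, i.e. (-11.3523)·v_x + (-2)·v_y = 0,
  so v ∝ (b, λ_1 - a) = (-2, 11.3523); multiply by -1 so the first entry is positive: u = (2, -11.3523).
  ||u|| = √((2)² + (-11.3523)²) = √(132.8758) ≈ 11.5272,
  v_1 = u/||u|| ≈ (0.1735, -0.9848) (||v_1|| = 1).

λ_1 = 13.3523,  λ_2 = 1.6477;  v_1 ≈ (0.1735, -0.9848)


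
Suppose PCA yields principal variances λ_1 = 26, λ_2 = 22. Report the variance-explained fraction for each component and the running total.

Step 1 — total variance = trace(Sigma) = Σ λ_i = 26 + 22 = 48.

Step 2 — fraction explained by component i = λ_i / Σ λ:
  PC1: 26/48 = 0.5417
  PC2: 22/48 = 0.4583

Step 3 — cumulative fraction after k components = (λ_1 + ... + λ_k) / Σ λ:
  k = 1: 26/48 = 0.5417
  k = 2: (26 + 22)/48 = 48/48 = 1

Summary (fraction, with percent):

explained: PC1 0.5417 (54.17%), PC2 0.4583 (45.83%);  cumulative: 0.5417, 1


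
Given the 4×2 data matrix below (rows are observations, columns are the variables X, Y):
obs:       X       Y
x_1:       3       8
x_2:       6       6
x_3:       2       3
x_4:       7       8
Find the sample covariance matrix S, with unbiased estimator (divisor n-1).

Step 1 — column means:
  mean(X) = (3 + 6 + 2 + 7) / 4 = 18/4 = 4.5
  mean(Y) = (8 + 6 + 3 + 8) / 4 = 25/4 = 6.25

Step 2 — sample covariance S[i,j] = (1/(n-1)) · Σ_k (x_{k,i} - mean_i) · (x_{k,j} - mean_j), with n-1 = 3.
  S[X,X] = ((-1.5)·(-1.5) + (1.5)·(1.5) + (-2.5)·(-2.5) + (2.5)·(2.5)) / 3 = 17/3 = 5.6667
  S[X,Y] = ((-1.5)·(1.75) + (1.5)·(-0.25) + (-2.5)·(-3.25) + (2.5)·(1.75)) / 3 = 9.5/3 = 3.1667
  S[Y,Y] = ((1.75)·(1.75) + (-0.25)·(-0.25) + (-3.25)·(-3.25) + (1.75)·(1.75)) / 3 = 16.75/3 = 5.5833

S is symmetric (S[j,i] = S[i,j]). Assembling:

S = [[5.6667, 3.1667],
 [3.1667, 5.5833]]


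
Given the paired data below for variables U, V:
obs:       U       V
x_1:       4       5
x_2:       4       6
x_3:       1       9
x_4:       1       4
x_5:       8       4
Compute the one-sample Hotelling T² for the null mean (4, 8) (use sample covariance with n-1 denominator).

Step 1 — sample mean vector:
  mean(U) = (4 + 4 + 1 + 1 + 8) / 5 = 18/5 = 3.6
  mean(V) = (5 + 6 + 9 + 4 + 4) / 5 = 28/5 = 5.6
  x̄ = (3.6, 5.6),  deviation x̄ - mu_0 = (3.6, 5.6) - (4, 8) = (-0.4, -2.4).

Step 2 — sample covariance matrix, S[i,j] = (1/(n-1)) · Σ_k (x_{k,i} - mean_i) · (x_{k,j} - mean_j), divisor n-1 = 4:
  S[U,U] = ((0.4)·(0.4) + (0.4)·(0.4) + (-2.6)·(-2.6) + (-2.6)·(-2.6) + (4.4)·(4.4)) / 4 = 33.2/4 = 8.3
  S[U,V] = ((0.4)·(-0.6) + (0.4)·(0.4) + (-2.6)·(3.4) + (-2.6)·(-1.6) + (4.4)·(-1.6)) / 4 = -11.8/4 = -2.95
  S[V,V] = ((-0.6)·(-0.6) + (0.4)·(0.4) + (3.4)·(3.4) + (-1.6)·(-1.6) + (-1.6)·(-1.6)) / 4 = 17.2/4 = 4.3
  S = [[8.3, -2.95],
 [-2.95, 4.3]].

Step 3 — invert S. det(S) = 8.3·4.3 - (-2.95)² = 26.9875.
  S^{-1} = (1/det) · [[d, -b], [-b, a]] = [[0.1593, 0.1093],
 [0.1093, 0.3075]].

Step 4 — quadratic form (x̄ - mu_0)^T · S^{-1} · (x̄ - mu_0):
  S^{-1} · (x̄ - mu_0) = (-0.3261, -0.7818),
  (x̄ - mu_0)^T · [...] = (-0.4)·(-0.3261) + (-2.4)·(-0.7818) = 2.0069.

Step 5 — scale by n: T² = 5 · 2.0069 = 10.0343.

T² ≈ 10.0343


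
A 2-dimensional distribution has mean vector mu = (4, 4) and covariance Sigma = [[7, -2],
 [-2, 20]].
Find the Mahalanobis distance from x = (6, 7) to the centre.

Step 1 — centre the observation: (x - mu) = (2, 3).

Step 2 — invert Sigma. det(Sigma) = 7·20 - (-2)² = 136.
  Sigma^{-1} = (1/det) · [[d, -b], [-b, a]] = [[0.1471, 0.0147],
 [0.0147, 0.0515]].

Step 3 — form the quadratic (x - mu)^T · Sigma^{-1} · (x - mu):
  Sigma^{-1} · (x - mu) = (0.3382, 0.1838).
  (x - mu)^T · [Sigma^{-1} · (x - mu)] = (2)·(0.3382) + (3)·(0.1838) = 1.2279.

Step 4 — take square root: d = √(1.2279) ≈ 1.1081.

d(x, mu) = √(1.2279) ≈ 1.1081


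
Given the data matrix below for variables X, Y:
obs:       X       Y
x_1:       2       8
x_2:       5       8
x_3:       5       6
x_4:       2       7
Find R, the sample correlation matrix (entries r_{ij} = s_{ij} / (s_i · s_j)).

Step 1 — column means:
  mean(X) = (2 + 5 + 5 + 2) / 4 = 14/4 = 3.5
  mean(Y) = (8 + 8 + 6 + 7) / 4 = 29/4 = 7.25

Step 2 — sample variances and covariances s[i,j] = (1/(n-1)) · Σ_k (x_{k,i} - mean_i) · (x_{k,j} - mean_j), with n-1 = 3:
  s[X,X] = ((-1.5)·(-1.5) + (1.5)·(1.5) + (1.5)·(1.5) + (-1.5)·(-1.5)) / 3 = 9/3 = 3
  s[X,Y] = ((-1.5)·(0.75) + (1.5)·(0.75) + (1.5)·(-1.25) + (-1.5)·(-0.25)) / 3 = -1.5/3 = -0.5
  s[Y,Y] = ((0.75)·(0.75) + (0.75)·(0.75) + (-1.25)·(-1.25) + (-0.25)·(-0.25)) / 3 = 2.75/3 = 0.9167
  Sample standard deviations s_i = √(s[i,i]):
  s(X) = √(3) = 1.7321
  s(Y) = √(0.9167) = 0.9574

Step 3 — r_{ij} = s_{ij} / (s_i · s_j):
  r[X,X] = 1 (diagonal).
  r[X,Y] = -0.5 / (1.7321 · 0.9574) = -0.5 / 1.6583 = -0.3015
  r[Y,Y] = 1 (diagonal).

R is symmetric with unit diagonal. Assembling:

R = [[1, -0.3015],
 [-0.3015, 1]]


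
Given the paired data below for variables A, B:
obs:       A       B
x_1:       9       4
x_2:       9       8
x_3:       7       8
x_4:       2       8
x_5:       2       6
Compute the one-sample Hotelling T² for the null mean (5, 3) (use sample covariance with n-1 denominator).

Step 1 — sample mean vector:
  mean(A) = (9 + 9 + 7 + 2 + 2) / 5 = 29/5 = 5.8
  mean(B) = (4 + 8 + 8 + 8 + 6) / 5 = 34/5 = 6.8
  x̄ = (5.8, 6.8),  deviation x̄ - mu_0 = (5.8, 6.8) - (5, 3) = (0.8, 3.8).

Step 2 — sample covariance matrix, S[i,j] = (1/(n-1)) · Σ_k (x_{k,i} - mean_i) · (x_{k,j} - mean_j), divisor n-1 = 4:
  S[A,A] = ((3.2)·(3.2) + (3.2)·(3.2) + (1.2)·(1.2) + (-3.8)·(-3.8) + (-3.8)·(-3.8)) / 4 = 50.8/4 = 12.7
  S[A,B] = ((3.2)·(-2.8) + (3.2)·(1.2) + (1.2)·(1.2) + (-3.8)·(1.2) + (-3.8)·(-0.8)) / 4 = -5.2/4 = -1.3
  S[B,B] = ((-2.8)·(-2.8) + (1.2)·(1.2) + (1.2)·(1.2) + (1.2)·(1.2) + (-0.8)·(-0.8)) / 4 = 12.8/4 = 3.2
  S = [[12.7, -1.3],
 [-1.3, 3.2]].

Step 3 — invert S. det(S) = 12.7·3.2 - (-1.3)² = 38.95.
  S^{-1} = (1/det) · [[d, -b], [-b, a]] = [[0.0822, 0.0334],
 [0.0334, 0.3261]].

Step 4 — quadratic form (x̄ - mu_0)^T · S^{-1} · (x̄ - mu_0):
  S^{-1} · (x̄ - mu_0) = (0.1926, 1.2657),
  (x̄ - mu_0)^T · [...] = (0.8)·(0.1926) + (3.8)·(1.2657) = 4.9638.

Step 5 — scale by n: T² = 5 · 4.9638 = 24.819.

T² ≈ 24.819


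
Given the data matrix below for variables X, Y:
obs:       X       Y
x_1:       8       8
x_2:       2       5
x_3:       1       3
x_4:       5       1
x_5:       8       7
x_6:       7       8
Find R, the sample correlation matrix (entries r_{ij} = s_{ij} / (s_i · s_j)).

Step 1 — column means:
  mean(X) = (8 + 2 + 1 + 5 + 8 + 7) / 6 = 31/6 = 5.1667
  mean(Y) = (8 + 5 + 3 + 1 + 7 + 8) / 6 = 32/6 = 5.3333

Step 2 — sample variances and covariances s[i,j] = (1/(n-1)) · Σ_k (x_{k,i} - mean_i) · (x_{k,j} - mean_j), with n-1 = 5:
  s[X,X] = ((2.8333)·(2.8333) + (-3.1667)·(-3.1667) + (-4.1667)·(-4.1667) + (-0.1667)·(-0.1667) + (2.8333)·(2.8333) + (1.8333)·(1.8333)) / 5 = 46.8333/5 = 9.3667
  s[X,Y] = ((2.8333)·(2.6667) + (-3.1667)·(-0.3333) + (-4.1667)·(-2.3333) + (-0.1667)·(-4.3333) + (2.8333)·(1.6667) + (1.8333)·(2.6667)) / 5 = 28.6667/5 = 5.7333
  s[Y,Y] = ((2.6667)·(2.6667) + (-0.3333)·(-0.3333) + (-2.3333)·(-2.3333) + (-4.3333)·(-4.3333) + (1.6667)·(1.6667) + (2.6667)·(2.6667)) / 5 = 41.3333/5 = 8.2667
  Sample standard deviations s_i = √(s[i,i]):
  s(X) = √(9.3667) = 3.0605
  s(Y) = √(8.2667) = 2.8752

Step 3 — r_{ij} = s_{ij} / (s_i · s_j):
  r[X,X] = 1 (diagonal).
  r[X,Y] = 5.7333 / (3.0605 · 2.8752) = 5.7333 / 8.7995 = 0.6516
  r[Y,Y] = 1 (diagonal).

R is symmetric with unit diagonal. Assembling:

R = [[1, 0.6516],
 [0.6516, 1]]


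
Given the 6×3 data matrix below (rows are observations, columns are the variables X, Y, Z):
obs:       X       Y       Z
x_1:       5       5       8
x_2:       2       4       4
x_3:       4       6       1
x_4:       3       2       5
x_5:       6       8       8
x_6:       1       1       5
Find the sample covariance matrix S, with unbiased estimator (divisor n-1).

Step 1 — column means:
  mean(X) = (5 + 2 + 4 + 3 + 6 + 1) / 6 = 21/6 = 3.5
  mean(Y) = (5 + 4 + 6 + 2 + 8 + 1) / 6 = 26/6 = 4.3333
  mean(Z) = (8 + 4 + 1 + 5 + 8 + 5) / 6 = 31/6 = 5.1667

Step 2 — sample covariance S[i,j] = (1/(n-1)) · Σ_k (x_{k,i} - mean_i) · (x_{k,j} - mean_j), with n-1 = 5.
  S[X,X] = ((1.5)·(1.5) + (-1.5)·(-1.5) + (0.5)·(0.5) + (-0.5)·(-0.5) + (2.5)·(2.5) + (-2.5)·(-2.5)) / 5 = 17.5/5 = 3.5
  S[X,Y] = ((1.5)·(0.6667) + (-1.5)·(-0.3333) + (0.5)·(1.6667) + (-0.5)·(-2.3333) + (2.5)·(3.6667) + (-2.5)·(-3.3333)) / 5 = 21/5 = 4.2
  S[X,Z] = ((1.5)·(2.8333) + (-1.5)·(-1.1667) + (0.5)·(-4.1667) + (-0.5)·(-0.1667) + (2.5)·(2.8333) + (-2.5)·(-0.1667)) / 5 = 11.5/5 = 2.3
  S[Y,Y] = ((0.6667)·(0.6667) + (-0.3333)·(-0.3333) + (1.6667)·(1.6667) + (-2.3333)·(-2.3333) + (3.6667)·(3.6667) + (-3.3333)·(-3.3333)) / 5 = 33.3333/5 = 6.6667
  S[Y,Z] = ((0.6667)·(2.8333) + (-0.3333)·(-1.1667) + (1.6667)·(-4.1667) + (-2.3333)·(-0.1667) + (3.6667)·(2.8333) + (-3.3333)·(-0.1667)) / 5 = 6.6667/5 = 1.3333
  S[Z,Z] = ((2.8333)·(2.8333) + (-1.1667)·(-1.1667) + (-4.1667)·(-4.1667) + (-0.1667)·(-0.1667) + (2.8333)·(2.8333) + (-0.1667)·(-0.1667)) / 5 = 34.8333/5 = 6.9667

S is symmetric (S[j,i] = S[i,j]). Assembling:

S = [[3.5, 4.2, 2.3],
 [4.2, 6.6667, 1.3333],
 [2.3, 1.3333, 6.9667]]


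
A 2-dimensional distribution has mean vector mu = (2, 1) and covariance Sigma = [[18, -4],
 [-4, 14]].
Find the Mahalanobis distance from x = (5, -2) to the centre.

Step 1 — centre the observation: (x - mu) = (3, -3).

Step 2 — invert Sigma. det(Sigma) = 18·14 - (-4)² = 236.
  Sigma^{-1} = (1/det) · [[d, -b], [-b, a]] = [[0.0593, 0.0169],
 [0.0169, 0.0763]].

Step 3 — form the quadratic (x - mu)^T · Sigma^{-1} · (x - mu):
  Sigma^{-1} · (x - mu) = (0.1271, -0.178).
  (x - mu)^T · [Sigma^{-1} · (x - mu)] = (3)·(0.1271) + (-3)·(-0.178) = 0.9153.

Step 4 — take square root: d = √(0.9153) ≈ 0.9567.

d(x, mu) = √(0.9153) ≈ 0.9567


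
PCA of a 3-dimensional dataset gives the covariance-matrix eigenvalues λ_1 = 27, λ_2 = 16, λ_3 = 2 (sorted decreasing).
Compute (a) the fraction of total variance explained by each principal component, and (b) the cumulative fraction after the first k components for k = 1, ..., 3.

Step 1 — total variance = trace(Sigma) = Σ λ_i = 27 + 16 + 2 = 45.

Step 2 — fraction explained by component i = λ_i / Σ λ:
  PC1: 27/45 = 0.6
  PC2: 16/45 = 0.3556
  PC3: 2/45 = 0.0444

Step 3 — cumulative fraction after k components = (λ_1 + ... + λ_k) / Σ λ:
  k = 1: 27/45 = 0.6
  k = 2: (27 + 16)/45 = 43/45 = 0.9556
  k = 3: (27 + 16 + 2)/45 = 45/45 = 1

Summary (fraction, with percent):

explained: PC1 0.6 (60%), PC2 0.3556 (35.56%), PC3 0.0444 (4.44%);  cumulative: 0.6, 0.9556, 1


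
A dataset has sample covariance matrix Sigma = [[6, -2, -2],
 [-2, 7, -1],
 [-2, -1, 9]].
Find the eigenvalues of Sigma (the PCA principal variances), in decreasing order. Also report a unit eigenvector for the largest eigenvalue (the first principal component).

Step 1 — characteristic polynomial p(λ) = det(λI - Sigma) = λ³ - tr·λ² + c_1·λ - det, where tr = trace, c_1 = sum of the principal 2×2 minors, det = det(Sigma):
  tr = 6 + 7 + 9 = 22,
  c_1 = (6·7 - (-2)²) + (6·9 - (-2)²) + (7·9 - (-1)²) = 38 + 50 + 62 = 150,
  det = 6·(7·9 - (-1)²) - (-2)·((-2)·9 - (-1)·(-2)) + (-2)·((-2)·(-1) - 7·(-2)) = 6·(62) - (-2)·(-20) + (-2)·(16) = 300.
  So p(λ) = λ³ - 22λ² + 150λ - 300.
Step 2 — look for an integer root (rational root theorem: any rational root is an integer divisor of 300). Testing λ = 10:
  p(10) = 1000 - 2200 + 1500 - 300 = 0  ✓
  Dividing out (λ - 10): p(λ) = (λ - 10)(λ² - 12λ + 30).
Step 3 — remaining eigenvalues from the quadratic λ² - 12λ + 30 = 0:
  Δ = 12² - 4·30 = 144 - 120 = 24,  λ = (12 ± √24)/2 = (12 ± 4.899)/2 ≈ 8.4495 or 3.5505.
  Sorted: λ_1 = 10,  λ_2 = 8.4495,  λ_3 = 3.5505  (check: sum = 22 = tr ✓).

Step 4 — unit eigenvector for λ_1 = 10: v spans the null space of (Sigma - λ_1 I), whose rows are
  r_1 = (-4, -2, -2),  r_2 = (-2, -3, -1),  r_3 = (-2, -1, -1).
  v is orthogonal to every row, so take v ∝ r_1 × r_2 = ((-2)·(-1) - (-2)·(-3), (-2)·(-2) - (-4)·(-1), (-4)·(-3) - (-2)·(-2)) = (-4, 0, 8).
  Rescale (divide by 4; multiply by -1 so the first nonzero entry is positive): u = (1, 0, -2).
  ||u|| = √((1)² + (0)² + (-2)²) = √(5) ≈ 2.2361,  v_1 = u/||u|| ≈ (0.4472, 0, -0.8944) (||v_1|| = 1).

λ_1 = 10,  λ_2 = 8.4495,  λ_3 = 3.5505;  v_1 ≈ (0.4472, 0, -0.8944)


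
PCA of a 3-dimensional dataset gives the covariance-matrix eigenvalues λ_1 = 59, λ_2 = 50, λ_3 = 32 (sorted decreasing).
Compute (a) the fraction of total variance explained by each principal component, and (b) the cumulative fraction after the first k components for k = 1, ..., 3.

Step 1 — total variance = trace(Sigma) = Σ λ_i = 59 + 50 + 32 = 141.

Step 2 — fraction explained by component i = λ_i / Σ λ:
  PC1: 59/141 = 0.4184
  PC2: 50/141 = 0.3546
  PC3: 32/141 = 0.227

Step 3 — cumulative fraction after k components = (λ_1 + ... + λ_k) / Σ λ:
  k = 1: 59/141 = 0.4184
  k = 2: (59 + 50)/141 = 109/141 = 0.773
  k = 3: (59 + 50 + 32)/141 = 141/141 = 1

Summary (fraction, with percent):

explained: PC1 0.4184 (41.84%), PC2 0.3546 (35.46%), PC3 0.227 (22.7%);  cumulative: 0.4184, 0.773, 1


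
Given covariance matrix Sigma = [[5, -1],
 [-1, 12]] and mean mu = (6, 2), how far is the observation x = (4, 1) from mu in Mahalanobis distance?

Step 1 — centre the observation: (x - mu) = (-2, -1).

Step 2 — invert Sigma. det(Sigma) = 5·12 - (-1)² = 59.
  Sigma^{-1} = (1/det) · [[d, -b], [-b, a]] = [[0.2034, 0.0169],
 [0.0169, 0.0847]].

Step 3 — form the quadratic (x - mu)^T · Sigma^{-1} · (x - mu):
  Sigma^{-1} · (x - mu) = (-0.4237, -0.1186).
  (x - mu)^T · [Sigma^{-1} · (x - mu)] = (-2)·(-0.4237) + (-1)·(-0.1186) = 0.9661.

Step 4 — take square root: d = √(0.9661) ≈ 0.9829.

d(x, mu) = √(0.9661) ≈ 0.9829
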